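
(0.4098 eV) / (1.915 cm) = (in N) 3.429e-18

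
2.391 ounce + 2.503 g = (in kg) 0.07029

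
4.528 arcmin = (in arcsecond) 271.7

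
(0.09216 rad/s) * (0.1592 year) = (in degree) 2.651e+07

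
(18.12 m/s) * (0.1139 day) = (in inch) 7.02e+06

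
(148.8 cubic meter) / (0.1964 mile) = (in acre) 0.0001163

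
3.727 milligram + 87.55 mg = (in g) 0.09128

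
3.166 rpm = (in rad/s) 0.3315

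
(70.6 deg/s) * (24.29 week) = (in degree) 1.037e+09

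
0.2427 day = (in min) 349.5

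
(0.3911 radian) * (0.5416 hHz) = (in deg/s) 1214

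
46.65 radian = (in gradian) 2970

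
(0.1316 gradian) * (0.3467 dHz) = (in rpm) 0.0006844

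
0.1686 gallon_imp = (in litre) 0.7665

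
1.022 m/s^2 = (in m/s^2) 1.022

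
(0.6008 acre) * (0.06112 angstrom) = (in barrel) 9.347e-08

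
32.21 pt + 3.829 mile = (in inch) 2.426e+05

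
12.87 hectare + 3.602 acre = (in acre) 35.4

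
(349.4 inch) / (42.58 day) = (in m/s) 2.412e-06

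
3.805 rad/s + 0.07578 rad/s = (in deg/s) 222.4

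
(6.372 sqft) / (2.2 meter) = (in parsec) 8.72e-18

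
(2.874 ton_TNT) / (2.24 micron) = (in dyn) 5.368e+20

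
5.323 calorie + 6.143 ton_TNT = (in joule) 2.57e+10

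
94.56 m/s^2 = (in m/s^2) 94.56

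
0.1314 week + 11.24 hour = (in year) 0.003803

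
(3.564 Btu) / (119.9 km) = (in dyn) 3136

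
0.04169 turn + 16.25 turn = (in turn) 16.29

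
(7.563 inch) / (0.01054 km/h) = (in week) 0.0001085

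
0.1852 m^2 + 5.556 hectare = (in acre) 13.73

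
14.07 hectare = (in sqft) 1.514e+06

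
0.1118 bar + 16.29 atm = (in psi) 241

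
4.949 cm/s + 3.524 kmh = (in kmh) 3.702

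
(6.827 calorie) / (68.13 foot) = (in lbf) 0.3092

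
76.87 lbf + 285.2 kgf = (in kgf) 320.1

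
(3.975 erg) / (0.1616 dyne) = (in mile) 0.0001528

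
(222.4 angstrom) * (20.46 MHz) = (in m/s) 0.455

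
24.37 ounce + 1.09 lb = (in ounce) 41.81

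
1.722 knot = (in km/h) 3.189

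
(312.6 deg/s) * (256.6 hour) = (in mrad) 5.04e+09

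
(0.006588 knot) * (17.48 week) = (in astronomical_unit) 2.395e-07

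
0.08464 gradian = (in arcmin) 4.571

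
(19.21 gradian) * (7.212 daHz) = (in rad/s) 21.76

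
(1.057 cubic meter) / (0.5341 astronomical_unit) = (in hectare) 1.323e-15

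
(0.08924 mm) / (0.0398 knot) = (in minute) 7.264e-05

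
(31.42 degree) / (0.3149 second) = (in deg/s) 99.78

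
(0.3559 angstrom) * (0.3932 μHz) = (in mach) 4.11e-20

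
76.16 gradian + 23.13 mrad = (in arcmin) 4192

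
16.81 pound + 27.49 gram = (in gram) 7652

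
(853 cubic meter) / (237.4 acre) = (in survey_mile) 5.517e-07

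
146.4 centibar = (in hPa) 1464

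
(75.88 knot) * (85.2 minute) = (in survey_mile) 124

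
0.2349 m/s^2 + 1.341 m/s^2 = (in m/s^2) 1.576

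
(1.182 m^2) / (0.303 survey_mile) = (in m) 0.002424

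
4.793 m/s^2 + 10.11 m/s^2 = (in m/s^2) 14.9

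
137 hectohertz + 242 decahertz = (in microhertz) 1.612e+10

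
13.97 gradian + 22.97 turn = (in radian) 144.5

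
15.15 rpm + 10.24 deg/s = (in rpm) 16.86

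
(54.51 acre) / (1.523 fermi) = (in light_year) 1.531e+04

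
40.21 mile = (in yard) 7.077e+04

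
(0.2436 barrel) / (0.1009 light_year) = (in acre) 1.003e-20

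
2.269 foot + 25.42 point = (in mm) 700.6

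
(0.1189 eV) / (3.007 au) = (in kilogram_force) 4.318e-33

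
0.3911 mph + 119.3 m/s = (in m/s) 119.5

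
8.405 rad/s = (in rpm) 80.26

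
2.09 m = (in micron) 2.09e+06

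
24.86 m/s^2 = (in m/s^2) 24.86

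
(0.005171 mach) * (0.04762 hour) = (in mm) 3.018e+05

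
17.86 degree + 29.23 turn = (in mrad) 1.84e+05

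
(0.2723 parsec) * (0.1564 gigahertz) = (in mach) 3.859e+21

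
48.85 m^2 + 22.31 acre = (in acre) 22.32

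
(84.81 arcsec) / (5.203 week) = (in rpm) 1.248e-09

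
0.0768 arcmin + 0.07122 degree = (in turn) 0.0002014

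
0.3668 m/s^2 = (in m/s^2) 0.3668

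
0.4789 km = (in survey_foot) 1571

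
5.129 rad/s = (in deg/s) 293.9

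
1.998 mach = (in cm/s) 6.803e+04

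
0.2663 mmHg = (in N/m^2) 35.5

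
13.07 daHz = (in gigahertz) 1.307e-07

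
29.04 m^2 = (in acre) 0.007176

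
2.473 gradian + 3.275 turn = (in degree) 1181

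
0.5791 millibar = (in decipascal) 579.1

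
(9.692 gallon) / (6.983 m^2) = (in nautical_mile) 2.837e-06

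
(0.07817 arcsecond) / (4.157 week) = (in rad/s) 1.507e-13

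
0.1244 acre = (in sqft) 5419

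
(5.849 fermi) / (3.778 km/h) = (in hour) 1.548e-18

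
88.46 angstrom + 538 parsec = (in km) 1.66e+16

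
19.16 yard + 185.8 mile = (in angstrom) 2.99e+15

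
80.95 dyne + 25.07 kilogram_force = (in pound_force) 55.27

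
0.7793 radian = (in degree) 44.65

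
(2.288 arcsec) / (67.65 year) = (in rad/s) 5.199e-15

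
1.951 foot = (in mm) 594.7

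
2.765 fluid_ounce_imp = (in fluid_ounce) 2.657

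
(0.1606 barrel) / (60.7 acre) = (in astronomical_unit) 6.948e-19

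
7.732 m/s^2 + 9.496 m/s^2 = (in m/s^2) 17.23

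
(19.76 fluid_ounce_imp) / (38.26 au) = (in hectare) 9.809e-21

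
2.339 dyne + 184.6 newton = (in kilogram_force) 18.82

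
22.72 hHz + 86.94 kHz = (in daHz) 8921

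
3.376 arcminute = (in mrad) 0.982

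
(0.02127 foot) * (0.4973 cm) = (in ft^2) 0.000347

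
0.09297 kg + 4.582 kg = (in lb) 10.31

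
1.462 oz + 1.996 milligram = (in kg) 0.04145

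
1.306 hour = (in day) 0.05442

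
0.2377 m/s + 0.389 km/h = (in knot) 0.6721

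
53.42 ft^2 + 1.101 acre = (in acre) 1.102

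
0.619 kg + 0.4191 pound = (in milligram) 8.091e+05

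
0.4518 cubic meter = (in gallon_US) 119.4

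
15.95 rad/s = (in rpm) 152.3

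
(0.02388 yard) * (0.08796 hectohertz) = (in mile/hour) 0.4296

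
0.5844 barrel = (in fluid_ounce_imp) 3270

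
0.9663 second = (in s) 0.9663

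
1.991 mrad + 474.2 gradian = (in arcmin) 2.561e+04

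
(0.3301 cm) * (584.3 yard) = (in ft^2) 18.98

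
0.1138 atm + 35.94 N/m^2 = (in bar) 0.1157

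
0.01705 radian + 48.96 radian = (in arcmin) 1.684e+05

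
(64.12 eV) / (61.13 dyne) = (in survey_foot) 5.514e-14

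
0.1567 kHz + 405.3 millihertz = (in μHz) 1.571e+08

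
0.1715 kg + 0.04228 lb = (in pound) 0.4204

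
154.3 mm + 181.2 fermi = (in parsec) 5.001e-18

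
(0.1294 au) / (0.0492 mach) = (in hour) 3.21e+05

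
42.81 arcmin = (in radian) 0.01245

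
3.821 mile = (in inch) 2.421e+05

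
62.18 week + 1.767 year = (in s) 9.333e+07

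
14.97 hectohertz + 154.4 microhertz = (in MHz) 0.001497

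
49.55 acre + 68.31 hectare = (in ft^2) 9.511e+06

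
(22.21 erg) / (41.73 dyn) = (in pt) 15.09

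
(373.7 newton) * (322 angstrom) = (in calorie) 2.876e-06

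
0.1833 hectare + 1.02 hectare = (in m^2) 1.203e+04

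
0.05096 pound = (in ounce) 0.8154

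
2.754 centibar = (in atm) 0.02718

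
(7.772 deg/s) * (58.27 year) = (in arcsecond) 5.141e+13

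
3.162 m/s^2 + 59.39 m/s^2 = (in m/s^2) 62.55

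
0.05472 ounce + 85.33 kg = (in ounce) 3010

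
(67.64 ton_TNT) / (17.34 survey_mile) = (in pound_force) 2.28e+06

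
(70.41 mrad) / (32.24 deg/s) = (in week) 2.069e-07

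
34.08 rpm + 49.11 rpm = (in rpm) 83.19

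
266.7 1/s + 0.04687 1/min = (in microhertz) 2.667e+08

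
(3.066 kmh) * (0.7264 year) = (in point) 5.53e+10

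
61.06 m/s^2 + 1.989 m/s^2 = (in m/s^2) 63.05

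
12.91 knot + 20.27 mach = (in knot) 1.343e+04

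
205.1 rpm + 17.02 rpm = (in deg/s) 1333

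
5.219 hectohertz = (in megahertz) 0.0005219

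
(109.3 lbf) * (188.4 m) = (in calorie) 2.189e+04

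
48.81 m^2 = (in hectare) 0.004881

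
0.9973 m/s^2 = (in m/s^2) 0.9973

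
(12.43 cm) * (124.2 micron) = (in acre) 3.815e-09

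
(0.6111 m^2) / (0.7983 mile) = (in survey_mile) 2.956e-07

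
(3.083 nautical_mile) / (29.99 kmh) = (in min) 11.42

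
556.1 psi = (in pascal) 3.834e+06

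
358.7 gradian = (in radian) 5.634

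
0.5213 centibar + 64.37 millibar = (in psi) 1.009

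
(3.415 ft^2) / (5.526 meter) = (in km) 5.741e-05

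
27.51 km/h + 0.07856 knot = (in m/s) 7.682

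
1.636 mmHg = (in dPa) 2181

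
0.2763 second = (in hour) 7.675e-05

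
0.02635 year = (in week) 1.374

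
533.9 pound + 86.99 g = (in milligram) 2.423e+08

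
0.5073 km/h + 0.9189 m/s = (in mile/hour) 2.371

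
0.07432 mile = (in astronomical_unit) 7.995e-10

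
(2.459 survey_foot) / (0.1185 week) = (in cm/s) 0.001046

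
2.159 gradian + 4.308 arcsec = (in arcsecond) 6999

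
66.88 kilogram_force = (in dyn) 6.559e+07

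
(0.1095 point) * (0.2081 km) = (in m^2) 0.008039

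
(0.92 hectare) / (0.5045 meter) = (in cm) 1.824e+06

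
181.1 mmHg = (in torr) 181.1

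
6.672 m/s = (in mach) 0.01959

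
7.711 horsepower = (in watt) 5750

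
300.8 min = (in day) 0.2089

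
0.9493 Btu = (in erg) 1.002e+10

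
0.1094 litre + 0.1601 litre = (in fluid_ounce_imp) 9.485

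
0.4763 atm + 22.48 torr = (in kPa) 51.26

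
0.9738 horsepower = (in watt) 726.2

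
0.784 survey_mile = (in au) 8.434e-09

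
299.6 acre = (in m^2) 1.212e+06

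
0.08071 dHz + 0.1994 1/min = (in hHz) 0.0001139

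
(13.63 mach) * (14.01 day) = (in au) 0.03755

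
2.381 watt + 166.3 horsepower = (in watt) 1.24e+05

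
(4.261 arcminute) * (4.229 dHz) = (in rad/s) 0.0005242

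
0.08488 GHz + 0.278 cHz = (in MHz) 84.88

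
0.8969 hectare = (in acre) 2.216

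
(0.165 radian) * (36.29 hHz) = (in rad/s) 598.8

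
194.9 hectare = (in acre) 481.6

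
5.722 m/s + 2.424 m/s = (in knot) 15.83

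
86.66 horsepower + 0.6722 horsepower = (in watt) 6.512e+04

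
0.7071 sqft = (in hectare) 6.569e-06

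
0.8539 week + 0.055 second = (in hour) 143.5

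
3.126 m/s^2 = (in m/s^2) 3.126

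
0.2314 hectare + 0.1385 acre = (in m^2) 2874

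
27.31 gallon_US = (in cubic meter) 0.1034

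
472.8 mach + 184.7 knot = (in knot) 3.131e+05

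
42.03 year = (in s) 1.325e+09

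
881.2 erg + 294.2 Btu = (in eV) 1.937e+24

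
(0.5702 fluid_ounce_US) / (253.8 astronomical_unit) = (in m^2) 4.441e-19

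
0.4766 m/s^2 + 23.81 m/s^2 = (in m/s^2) 24.29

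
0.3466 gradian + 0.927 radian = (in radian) 0.9324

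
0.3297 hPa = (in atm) 0.0003254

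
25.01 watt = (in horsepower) 0.03354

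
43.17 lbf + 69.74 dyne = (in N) 192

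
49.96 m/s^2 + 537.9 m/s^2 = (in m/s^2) 587.9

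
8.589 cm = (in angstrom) 8.589e+08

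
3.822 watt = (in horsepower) 0.005125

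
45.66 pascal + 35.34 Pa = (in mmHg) 0.6075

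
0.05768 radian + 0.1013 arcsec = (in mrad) 57.68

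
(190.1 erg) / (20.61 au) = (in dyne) 6.166e-13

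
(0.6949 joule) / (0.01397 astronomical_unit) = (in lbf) 7.475e-11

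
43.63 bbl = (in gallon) 1832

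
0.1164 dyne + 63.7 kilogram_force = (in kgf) 63.7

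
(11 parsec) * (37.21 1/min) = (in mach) 6.182e+14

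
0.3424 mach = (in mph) 260.8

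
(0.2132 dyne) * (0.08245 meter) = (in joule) 1.758e-07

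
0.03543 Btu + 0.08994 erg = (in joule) 37.38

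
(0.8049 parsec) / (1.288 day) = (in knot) 4.338e+11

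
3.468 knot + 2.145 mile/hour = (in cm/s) 274.3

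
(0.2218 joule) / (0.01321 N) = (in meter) 16.79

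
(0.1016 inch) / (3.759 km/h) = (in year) 7.837e-11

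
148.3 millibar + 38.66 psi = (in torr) 2111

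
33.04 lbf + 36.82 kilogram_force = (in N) 508.1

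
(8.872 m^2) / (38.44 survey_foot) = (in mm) 757.2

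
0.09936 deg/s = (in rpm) 0.01656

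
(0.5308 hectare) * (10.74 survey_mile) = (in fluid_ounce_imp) 3.229e+12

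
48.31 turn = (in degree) 1.739e+04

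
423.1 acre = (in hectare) 171.2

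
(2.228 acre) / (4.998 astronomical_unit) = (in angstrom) 120.6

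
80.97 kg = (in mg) 8.097e+07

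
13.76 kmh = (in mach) 0.01123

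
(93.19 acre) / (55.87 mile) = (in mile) 0.002606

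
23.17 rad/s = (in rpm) 221.3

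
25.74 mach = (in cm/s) 8.764e+05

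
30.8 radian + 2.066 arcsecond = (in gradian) 1961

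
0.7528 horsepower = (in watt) 561.4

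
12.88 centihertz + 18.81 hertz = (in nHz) 1.894e+10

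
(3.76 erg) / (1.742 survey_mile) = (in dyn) 1.341e-05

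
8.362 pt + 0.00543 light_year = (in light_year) 0.00543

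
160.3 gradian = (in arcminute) 8656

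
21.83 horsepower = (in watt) 1.628e+04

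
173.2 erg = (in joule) 1.732e-05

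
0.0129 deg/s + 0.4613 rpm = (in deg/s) 2.781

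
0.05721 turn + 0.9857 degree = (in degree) 21.58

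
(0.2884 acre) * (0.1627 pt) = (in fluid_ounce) 2265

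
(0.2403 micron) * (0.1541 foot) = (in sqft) 1.215e-07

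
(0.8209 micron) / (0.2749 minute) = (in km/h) 1.792e-07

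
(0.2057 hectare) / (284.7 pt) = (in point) 5.806e+07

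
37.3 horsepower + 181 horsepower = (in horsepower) 218.3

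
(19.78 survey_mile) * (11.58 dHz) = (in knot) 7.165e+04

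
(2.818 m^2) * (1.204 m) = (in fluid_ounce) 1.147e+05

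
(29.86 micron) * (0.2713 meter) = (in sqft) 8.72e-05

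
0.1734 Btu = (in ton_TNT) 4.373e-08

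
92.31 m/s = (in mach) 0.2711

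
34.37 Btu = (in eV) 2.263e+23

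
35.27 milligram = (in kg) 3.527e-05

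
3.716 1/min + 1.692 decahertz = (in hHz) 0.1698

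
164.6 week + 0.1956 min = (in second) 9.955e+07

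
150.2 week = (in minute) 1.514e+06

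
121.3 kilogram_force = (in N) 1190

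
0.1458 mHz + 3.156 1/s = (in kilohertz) 0.003156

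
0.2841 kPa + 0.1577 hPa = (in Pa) 299.9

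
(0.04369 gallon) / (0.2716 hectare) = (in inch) 2.397e-06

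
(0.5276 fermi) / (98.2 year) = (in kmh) 6.133e-25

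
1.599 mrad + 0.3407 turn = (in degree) 122.7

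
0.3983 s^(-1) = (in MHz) 3.983e-07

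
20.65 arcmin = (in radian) 0.006007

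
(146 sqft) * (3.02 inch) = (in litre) 1040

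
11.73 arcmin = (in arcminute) 11.73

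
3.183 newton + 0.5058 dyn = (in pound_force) 0.7156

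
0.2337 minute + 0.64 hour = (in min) 38.63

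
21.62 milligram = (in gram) 0.02162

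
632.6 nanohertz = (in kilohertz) 6.326e-10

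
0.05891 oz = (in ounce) 0.05891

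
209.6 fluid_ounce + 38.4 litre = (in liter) 44.6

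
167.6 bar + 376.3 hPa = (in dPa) 1.68e+08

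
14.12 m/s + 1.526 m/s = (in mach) 0.04595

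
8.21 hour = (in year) 0.0009372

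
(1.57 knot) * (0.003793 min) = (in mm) 183.8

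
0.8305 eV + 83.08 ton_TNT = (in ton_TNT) 83.08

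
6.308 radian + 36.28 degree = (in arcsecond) 1.432e+06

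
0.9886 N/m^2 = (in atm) 9.757e-06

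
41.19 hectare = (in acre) 101.8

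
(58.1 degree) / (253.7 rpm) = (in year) 1.21e-09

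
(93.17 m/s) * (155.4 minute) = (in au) 5.807e-06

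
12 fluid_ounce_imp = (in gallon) 0.09007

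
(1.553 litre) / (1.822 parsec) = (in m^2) 2.762e-20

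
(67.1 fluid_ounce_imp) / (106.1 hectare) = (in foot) 5.895e-09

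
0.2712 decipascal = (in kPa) 2.712e-05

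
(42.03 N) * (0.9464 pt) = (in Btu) 1.33e-05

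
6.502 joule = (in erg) 6.502e+07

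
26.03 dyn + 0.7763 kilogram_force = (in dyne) 7.613e+05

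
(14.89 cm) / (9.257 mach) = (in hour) 1.312e-08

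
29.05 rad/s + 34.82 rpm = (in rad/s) 32.7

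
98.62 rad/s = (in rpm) 941.8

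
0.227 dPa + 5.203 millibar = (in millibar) 5.203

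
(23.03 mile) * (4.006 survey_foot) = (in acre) 11.18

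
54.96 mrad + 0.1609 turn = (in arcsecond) 2.199e+05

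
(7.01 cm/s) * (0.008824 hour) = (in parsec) 7.217e-17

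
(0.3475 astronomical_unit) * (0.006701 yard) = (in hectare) 3.185e+04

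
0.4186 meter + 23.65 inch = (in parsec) 3.303e-17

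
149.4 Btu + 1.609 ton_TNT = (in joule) 6.732e+09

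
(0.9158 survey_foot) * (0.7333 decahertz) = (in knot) 3.979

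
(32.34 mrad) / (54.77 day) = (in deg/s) 3.916e-07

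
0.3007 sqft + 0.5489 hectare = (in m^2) 5489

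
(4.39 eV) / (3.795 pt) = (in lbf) 1.181e-16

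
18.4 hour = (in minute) 1104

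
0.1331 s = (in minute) 0.002218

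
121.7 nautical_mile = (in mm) 2.254e+08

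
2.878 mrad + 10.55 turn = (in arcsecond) 1.367e+07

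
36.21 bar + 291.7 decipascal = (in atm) 35.74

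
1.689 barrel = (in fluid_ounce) 9080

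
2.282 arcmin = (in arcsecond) 136.9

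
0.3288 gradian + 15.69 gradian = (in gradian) 16.02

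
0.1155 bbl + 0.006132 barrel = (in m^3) 0.01934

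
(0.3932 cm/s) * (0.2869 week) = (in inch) 2.686e+04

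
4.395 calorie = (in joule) 18.39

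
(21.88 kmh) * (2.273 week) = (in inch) 3.289e+08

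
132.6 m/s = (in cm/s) 1.326e+04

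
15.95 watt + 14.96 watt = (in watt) 30.91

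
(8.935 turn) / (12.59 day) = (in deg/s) 0.002957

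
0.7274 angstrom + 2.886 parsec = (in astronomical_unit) 5.953e+05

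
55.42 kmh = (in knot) 29.92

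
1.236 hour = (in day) 0.0515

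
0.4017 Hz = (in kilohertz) 0.0004017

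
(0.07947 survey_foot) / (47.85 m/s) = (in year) 1.605e-11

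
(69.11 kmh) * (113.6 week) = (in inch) 5.193e+10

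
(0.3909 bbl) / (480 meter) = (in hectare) 1.295e-08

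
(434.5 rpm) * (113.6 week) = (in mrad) 3.126e+12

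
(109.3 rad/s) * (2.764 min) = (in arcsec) 3.739e+09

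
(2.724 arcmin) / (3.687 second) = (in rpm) 0.002052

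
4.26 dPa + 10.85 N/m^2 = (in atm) 0.0001113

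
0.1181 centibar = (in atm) 0.001166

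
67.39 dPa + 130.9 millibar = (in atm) 0.1293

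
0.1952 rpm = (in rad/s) 0.02044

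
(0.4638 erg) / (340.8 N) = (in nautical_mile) 7.348e-14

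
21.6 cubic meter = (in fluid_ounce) 7.304e+05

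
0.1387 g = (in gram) 0.1387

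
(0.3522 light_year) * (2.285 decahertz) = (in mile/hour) 1.703e+17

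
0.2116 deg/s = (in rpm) 0.03527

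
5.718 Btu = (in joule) 6033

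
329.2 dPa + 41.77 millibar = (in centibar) 4.21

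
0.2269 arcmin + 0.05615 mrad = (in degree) 0.006999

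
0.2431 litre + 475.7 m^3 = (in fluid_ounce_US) 1.609e+07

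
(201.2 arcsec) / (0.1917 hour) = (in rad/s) 1.413e-06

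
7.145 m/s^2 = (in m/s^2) 7.145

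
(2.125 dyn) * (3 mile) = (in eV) 6.404e+17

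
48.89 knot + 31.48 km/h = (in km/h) 122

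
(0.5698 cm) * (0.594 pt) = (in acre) 2.95e-10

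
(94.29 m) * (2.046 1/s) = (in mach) 0.5666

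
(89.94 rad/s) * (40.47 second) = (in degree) 2.085e+05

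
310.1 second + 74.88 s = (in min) 6.416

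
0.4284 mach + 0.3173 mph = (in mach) 0.4288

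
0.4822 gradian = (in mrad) 7.574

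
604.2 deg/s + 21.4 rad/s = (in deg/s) 1830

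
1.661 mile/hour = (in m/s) 0.7425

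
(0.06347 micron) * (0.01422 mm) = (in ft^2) 9.715e-12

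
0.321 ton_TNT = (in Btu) 1.273e+06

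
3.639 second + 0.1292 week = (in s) 7.814e+04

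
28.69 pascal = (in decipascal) 286.9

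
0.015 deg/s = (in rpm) 0.0025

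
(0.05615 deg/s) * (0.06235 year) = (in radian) 1927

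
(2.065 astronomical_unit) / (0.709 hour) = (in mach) 3.555e+05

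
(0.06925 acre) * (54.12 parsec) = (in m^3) 4.68e+20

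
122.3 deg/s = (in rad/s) 2.135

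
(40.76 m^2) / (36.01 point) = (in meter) 3209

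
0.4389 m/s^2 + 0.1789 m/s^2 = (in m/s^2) 0.6178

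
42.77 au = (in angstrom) 6.398e+22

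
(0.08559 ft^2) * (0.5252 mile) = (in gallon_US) 1775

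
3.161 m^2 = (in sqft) 34.02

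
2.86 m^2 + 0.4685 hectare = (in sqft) 5.046e+04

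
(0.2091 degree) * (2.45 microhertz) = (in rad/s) 8.941e-09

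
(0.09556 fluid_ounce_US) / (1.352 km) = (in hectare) 2.09e-13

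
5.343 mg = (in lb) 1.178e-05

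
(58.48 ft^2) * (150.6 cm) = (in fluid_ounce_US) 2.767e+05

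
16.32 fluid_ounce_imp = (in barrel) 0.002917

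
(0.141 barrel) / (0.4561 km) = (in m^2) 4.915e-05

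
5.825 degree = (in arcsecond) 2.097e+04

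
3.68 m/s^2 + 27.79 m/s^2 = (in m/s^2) 31.47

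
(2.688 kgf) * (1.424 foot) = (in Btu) 0.01084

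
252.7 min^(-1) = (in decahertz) 0.4212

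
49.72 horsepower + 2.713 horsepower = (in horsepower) 52.43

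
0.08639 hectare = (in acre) 0.2135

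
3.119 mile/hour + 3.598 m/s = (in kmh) 17.97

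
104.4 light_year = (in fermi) 9.877e+32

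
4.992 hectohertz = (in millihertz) 4.992e+05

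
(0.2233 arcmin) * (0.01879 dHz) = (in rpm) 1.166e-06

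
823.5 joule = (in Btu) 0.7805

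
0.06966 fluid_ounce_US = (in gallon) 0.0005442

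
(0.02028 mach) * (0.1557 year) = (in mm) 3.391e+10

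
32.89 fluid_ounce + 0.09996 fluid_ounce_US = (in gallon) 0.2577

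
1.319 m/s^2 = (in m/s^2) 1.319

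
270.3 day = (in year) 0.7405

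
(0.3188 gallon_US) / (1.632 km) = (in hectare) 7.395e-11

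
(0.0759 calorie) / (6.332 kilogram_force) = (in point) 14.5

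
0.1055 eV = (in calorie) 4.04e-21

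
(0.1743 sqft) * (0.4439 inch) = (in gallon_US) 0.04823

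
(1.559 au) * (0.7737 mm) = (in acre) 4.459e+04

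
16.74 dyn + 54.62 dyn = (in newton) 0.0007136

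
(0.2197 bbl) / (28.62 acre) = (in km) 3.016e-10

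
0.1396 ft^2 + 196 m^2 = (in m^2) 196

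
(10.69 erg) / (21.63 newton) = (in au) 3.304e-19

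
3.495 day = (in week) 0.4993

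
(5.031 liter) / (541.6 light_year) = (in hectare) 9.819e-26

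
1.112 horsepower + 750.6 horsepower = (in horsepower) 751.7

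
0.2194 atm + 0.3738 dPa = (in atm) 0.2194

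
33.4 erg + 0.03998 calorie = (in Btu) 0.0001586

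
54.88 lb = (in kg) 24.89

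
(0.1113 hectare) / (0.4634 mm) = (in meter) 2.402e+06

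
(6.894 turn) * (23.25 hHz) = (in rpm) 9.617e+05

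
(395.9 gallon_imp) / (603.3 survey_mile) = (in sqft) 1.995e-05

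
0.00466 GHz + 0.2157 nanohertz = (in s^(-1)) 4.66e+06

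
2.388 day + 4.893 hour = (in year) 0.007101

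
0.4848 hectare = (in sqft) 5.218e+04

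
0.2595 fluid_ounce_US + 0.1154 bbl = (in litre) 18.35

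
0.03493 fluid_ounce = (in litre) 0.001033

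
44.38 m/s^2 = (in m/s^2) 44.38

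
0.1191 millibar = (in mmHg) 0.08933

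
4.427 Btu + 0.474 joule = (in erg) 4.671e+10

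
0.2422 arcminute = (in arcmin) 0.2422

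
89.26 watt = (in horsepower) 0.1197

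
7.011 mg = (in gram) 0.007011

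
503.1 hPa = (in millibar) 503.1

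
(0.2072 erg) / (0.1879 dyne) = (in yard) 0.01206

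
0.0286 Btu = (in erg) 3.017e+08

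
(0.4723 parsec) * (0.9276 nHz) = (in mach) 3.97e+04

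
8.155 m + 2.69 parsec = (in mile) 5.158e+13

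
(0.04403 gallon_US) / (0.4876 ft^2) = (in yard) 0.004024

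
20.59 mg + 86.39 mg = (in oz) 0.003774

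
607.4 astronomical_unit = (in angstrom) 9.087e+23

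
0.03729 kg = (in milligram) 3.729e+04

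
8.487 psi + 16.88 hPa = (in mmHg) 451.6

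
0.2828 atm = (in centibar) 28.65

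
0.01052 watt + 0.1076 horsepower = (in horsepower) 0.1076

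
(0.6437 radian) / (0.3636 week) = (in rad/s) 2.927e-06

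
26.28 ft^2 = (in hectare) 0.0002441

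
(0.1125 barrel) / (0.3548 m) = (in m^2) 0.05041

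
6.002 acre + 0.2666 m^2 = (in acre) 6.002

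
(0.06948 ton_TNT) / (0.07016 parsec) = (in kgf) 1.369e-08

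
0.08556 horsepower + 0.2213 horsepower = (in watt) 228.8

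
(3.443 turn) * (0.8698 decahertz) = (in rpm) 1797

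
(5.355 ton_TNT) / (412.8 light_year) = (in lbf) 1.29e-09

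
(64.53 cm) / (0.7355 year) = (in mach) 8.171e-11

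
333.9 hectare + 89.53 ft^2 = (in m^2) 3.339e+06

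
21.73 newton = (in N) 21.73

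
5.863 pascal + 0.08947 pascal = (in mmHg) 0.04465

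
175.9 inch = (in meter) 4.468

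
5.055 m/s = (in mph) 11.31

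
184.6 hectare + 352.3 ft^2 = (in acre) 456.2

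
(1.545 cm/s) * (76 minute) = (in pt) 1.997e+05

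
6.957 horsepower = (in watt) 5188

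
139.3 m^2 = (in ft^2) 1499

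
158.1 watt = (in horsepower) 0.212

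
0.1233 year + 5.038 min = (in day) 45.01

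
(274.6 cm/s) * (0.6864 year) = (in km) 5.944e+04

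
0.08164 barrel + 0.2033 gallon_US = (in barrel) 0.08648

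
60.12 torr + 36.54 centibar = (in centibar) 44.56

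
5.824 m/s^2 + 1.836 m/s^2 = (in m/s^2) 7.66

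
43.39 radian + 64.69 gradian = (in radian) 44.41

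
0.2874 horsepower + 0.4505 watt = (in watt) 214.8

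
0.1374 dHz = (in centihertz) 1.374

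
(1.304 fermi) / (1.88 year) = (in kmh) 7.918e-23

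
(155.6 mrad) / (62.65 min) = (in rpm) 0.0003953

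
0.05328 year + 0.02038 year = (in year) 0.07366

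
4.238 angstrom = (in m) 4.238e-10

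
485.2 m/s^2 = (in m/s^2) 485.2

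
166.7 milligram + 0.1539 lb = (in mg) 6.997e+04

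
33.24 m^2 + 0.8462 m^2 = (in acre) 0.008423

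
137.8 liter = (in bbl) 0.8667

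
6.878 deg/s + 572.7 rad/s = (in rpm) 5470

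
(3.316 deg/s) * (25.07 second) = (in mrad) 1451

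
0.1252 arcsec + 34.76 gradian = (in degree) 31.28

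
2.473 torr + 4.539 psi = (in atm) 0.3121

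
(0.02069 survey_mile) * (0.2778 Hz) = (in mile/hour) 20.69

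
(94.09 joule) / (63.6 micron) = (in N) 1.479e+06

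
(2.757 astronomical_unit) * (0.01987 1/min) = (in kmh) 4.917e+08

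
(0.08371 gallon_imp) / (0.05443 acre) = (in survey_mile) 1.074e-09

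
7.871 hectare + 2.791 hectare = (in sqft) 1.148e+06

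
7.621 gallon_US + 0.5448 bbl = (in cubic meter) 0.1155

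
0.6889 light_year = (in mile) 4.05e+12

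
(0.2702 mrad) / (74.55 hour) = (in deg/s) 5.768e-08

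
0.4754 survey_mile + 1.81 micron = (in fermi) 7.651e+17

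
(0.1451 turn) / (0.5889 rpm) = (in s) 14.78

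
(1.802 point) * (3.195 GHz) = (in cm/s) 2.031e+08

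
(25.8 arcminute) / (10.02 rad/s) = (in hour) 2.081e-07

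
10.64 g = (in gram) 10.64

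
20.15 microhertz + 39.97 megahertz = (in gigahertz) 0.03997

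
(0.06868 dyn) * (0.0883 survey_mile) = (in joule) 9.76e-05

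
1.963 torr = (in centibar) 0.2617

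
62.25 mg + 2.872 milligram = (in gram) 0.06512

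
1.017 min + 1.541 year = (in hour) 1.35e+04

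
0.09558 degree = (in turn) 0.0002655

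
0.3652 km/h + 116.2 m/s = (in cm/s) 1.163e+04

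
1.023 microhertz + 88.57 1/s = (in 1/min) 5314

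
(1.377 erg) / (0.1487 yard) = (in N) 1.013e-06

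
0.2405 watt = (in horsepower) 0.0003225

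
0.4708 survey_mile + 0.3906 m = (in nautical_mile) 0.4093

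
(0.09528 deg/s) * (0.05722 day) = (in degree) 471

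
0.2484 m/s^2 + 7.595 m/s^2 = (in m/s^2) 7.843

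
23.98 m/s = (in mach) 0.07043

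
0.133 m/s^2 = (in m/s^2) 0.133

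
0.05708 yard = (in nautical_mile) 2.818e-05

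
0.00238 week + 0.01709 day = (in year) 9.247e-05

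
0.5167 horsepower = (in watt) 385.3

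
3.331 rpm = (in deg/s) 19.99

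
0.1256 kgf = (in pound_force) 0.2769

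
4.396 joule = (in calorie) 1.051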